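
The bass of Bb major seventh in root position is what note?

Bb

The root of Bb major seventh (Bb–D–F–A) is Bb; that is the bass in root position.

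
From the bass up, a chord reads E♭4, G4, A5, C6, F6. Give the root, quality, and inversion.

F dominant ninth, third inversion

The pitch classes Eb, G, A, C, F arrange in thirds as F–A–C–Eb–G: an F dominant ninth chord.
The lowest note is Eb, the seventh of the chord, so this is third inversion.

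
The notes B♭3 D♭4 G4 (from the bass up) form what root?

Bb, Db, G are the tones of a G diminished triad (G–Bb–Db), making G the root.

G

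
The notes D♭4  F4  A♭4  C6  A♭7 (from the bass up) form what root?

Db

Db, F, Ab, C are the tones of a Db major seventh chord (Db–F–Ab–C), making Db the root.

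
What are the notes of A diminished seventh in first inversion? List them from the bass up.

C, Eb, Gb, A

Spelling A diminished seventh: A–C–Eb–Gb. In first inversion the third is bass, giving C, Eb, Gb, A from the bottom.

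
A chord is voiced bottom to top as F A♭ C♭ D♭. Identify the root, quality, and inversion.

Db dominant seventh, first inversion

The pitch classes F, Ab, Cb, Db arrange in thirds as Db–F–Ab–Cb: a Db dominant seventh chord.
With the third (F) in the bass, the chord is in first inversion (figured bass 6/5).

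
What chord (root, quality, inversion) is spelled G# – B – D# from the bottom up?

G# minor, root position

The distinct note names are G#, B, D#. Stacked in thirds they read G#–B–D#, which is a minor triad on G#.
The lowest note is G#, the root of the chord, so this is root position (figured bass 5/3).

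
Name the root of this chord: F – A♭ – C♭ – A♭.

Reordering F, Ab, Cb into stacked thirds gives F–Ab–Cb; the bottom of that stack, F, is the root.

F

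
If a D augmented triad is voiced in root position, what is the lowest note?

D

In root position the root is lowest. For D augmented (D–F#–A#) that is D.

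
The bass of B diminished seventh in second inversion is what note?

F

B diminished seventh is B–D–F–Ab. Second inversion places the fifth in the bass: F.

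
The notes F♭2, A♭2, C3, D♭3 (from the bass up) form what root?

The distinct letter names are Fb, Ab, C, Db. Arranged as a stack of thirds they read Db–Fb–Ab–C, so Db is the root (a Db minor-major seventh chord).

Db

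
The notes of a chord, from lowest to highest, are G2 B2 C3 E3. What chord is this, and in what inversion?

C major seventh, second inversion

The distinct note names are G, B, C, E. Stacked in thirds they read C–E–G–B, which is a major seventh chord on C.
The lowest note is G, the fifth of the chord, so this is second inversion (figured bass 4/3).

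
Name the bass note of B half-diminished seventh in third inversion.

A

B half-diminished seventh is B–D–F–A. Third inversion places the seventh in the bass: A.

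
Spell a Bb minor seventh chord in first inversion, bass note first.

Spelling Bb minor seventh: Bb–Db–F–Ab. In first inversion the third is bass, giving Db, F, Ab, Bb from the bottom.

Db, F, Ab, Bb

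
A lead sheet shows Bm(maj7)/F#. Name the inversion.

second inversion

Bm(maj7)/F# means B minor-major seventh with F# in the bass. F# is the fifth of B minor-major seventh (B–D–F#–A#), so this is second inversion.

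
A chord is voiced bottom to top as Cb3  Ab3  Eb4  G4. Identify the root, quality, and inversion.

The distinct note names are Cb, Ab, Eb, G. Stacked in thirds they read Ab–Cb–Eb–G, which is a minor-major seventh chord on Ab.
With the third (Cb) in the bass, the chord is in first inversion (figured bass 6/5).

Ab minor-major seventh, first inversion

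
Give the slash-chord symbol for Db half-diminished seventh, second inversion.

Second inversion of Db half-diminished seventh has the fifth (Abb) in the bass. As a slash chord: Dbø7/Abb.

Dbø7/Abb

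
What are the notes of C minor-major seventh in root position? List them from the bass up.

The chord tones are C–Eb–G–B. With the root (C) lowest for root position: C, Eb, G, B.

C, Eb, G, B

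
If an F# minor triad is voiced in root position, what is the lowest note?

F#

In root position the root is lowest. For F# minor (F#–A–C#) that is F#.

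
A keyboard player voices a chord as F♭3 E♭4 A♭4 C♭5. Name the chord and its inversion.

Fb major seventh, root position

Reducing to letter names: Fb, Eb, Ab, Cb. These stack in thirds as Fb–Ab–Cb–Eb — an Fb major seventh chord.
With the root (Fb) in the bass, the chord is in root position (figured bass 7).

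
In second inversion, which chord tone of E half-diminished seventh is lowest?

Bb

The fifth of E half-diminished seventh (E–G–Bb–D) is Bb; that is the bass in second inversion.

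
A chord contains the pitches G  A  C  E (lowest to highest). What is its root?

A

G, A, C, E are the tones of an A minor seventh chord (A–C–E–G), making A the root.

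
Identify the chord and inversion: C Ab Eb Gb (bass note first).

Ab dominant seventh, first inversion

Reducing to letter names: C, Ab, Eb, Gb. These stack in thirds as Ab–C–Eb–Gb — an Ab dominant seventh chord.
The lowest note is C, the third of the chord, so this is first inversion (figured bass 6/5).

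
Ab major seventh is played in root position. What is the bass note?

Ab

The root of Ab major seventh (Ab–C–Eb–G) is Ab; that is the bass in root position.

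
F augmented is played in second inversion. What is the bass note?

C#

F augmented is F–A–C#. Second inversion places the fifth in the bass: C#.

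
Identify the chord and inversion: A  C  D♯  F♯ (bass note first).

D# diminished seventh, second inversion

The pitch classes A, C, D#, F# arrange in thirds as D#–F#–A–C: a D# diminished seventh chord.
The lowest note is A, the fifth of the chord, so this is second inversion (figured bass 4/3).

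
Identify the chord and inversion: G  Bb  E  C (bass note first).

C dominant seventh, second inversion

Reducing to letter names: G, Bb, E, C. These stack in thirds as C–E–G–Bb — a C dominant seventh chord.
G is the fifth of C dominant seventh; fifth in the bass means second inversion (figured bass 4/3).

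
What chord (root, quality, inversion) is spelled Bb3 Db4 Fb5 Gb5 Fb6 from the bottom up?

The pitch classes Bb, Db, Fb, Gb arrange in thirds as Gb–Bb–Db–Fb: a Gb dominant seventh chord.
With the third (Bb) in the bass, the chord is in first inversion (figured bass 6/5).

Gb dominant seventh, first inversion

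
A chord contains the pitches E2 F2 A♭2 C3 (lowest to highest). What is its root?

F

The distinct letter names are E, F, Ab, C. Arranged as a stack of thirds they read F–Ab–C–E, so F is the root (an F minor-major seventh chord).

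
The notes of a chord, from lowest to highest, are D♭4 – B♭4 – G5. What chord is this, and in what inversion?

G diminished, second inversion

The distinct note names are Db, Bb, G. Stacked in thirds they read G–Bb–Db, which is a diminished triad on G.
With the fifth (Db) in the bass, the chord is in second inversion (figured bass 6/4).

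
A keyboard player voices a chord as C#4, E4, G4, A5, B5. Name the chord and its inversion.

The distinct note names are C#, E, G, A, B. Stacked in thirds they read A–C#–E–G–B, which is a dominant ninth chord on A.
The lowest note is C#, the third of the chord, so this is first inversion.

A dominant ninth, first inversion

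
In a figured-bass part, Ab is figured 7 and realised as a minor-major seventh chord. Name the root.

Ab

The figures 7 mean the root of the chord is in the bass. If Ab is the root of a minor-major seventh chord, the root is Ab (chord tones Ab–Cb–Eb–G).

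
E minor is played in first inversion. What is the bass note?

The third of E minor (E–G–B) is G; that is the bass in first inversion.

G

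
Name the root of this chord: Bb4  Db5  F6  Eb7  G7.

Eb

The distinct letter names are Bb, Db, F, Eb, G. Arranged as a stack of thirds they read Eb–G–Bb–Db–F, so Eb is the root (an Eb dominant ninth chord).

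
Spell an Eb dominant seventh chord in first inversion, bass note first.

G, Bb, Db, Eb

Spelling Eb dominant seventh: Eb–G–Bb–Db. In first inversion the third is bass, giving G, Bb, Db, Eb from the bottom.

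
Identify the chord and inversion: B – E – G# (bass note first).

E major, second inversion

Reducing to letter names: B, E, G#. These stack in thirds as E–G#–B — an E major triad.
B is the fifth of E major; fifth in the bass means second inversion (figured bass 6/4).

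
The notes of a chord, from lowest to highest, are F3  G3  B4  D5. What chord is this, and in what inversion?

G dominant seventh, third inversion

Reducing to letter names: F, G, B, D. These stack in thirds as G–B–D–F — a G dominant seventh chord.
F is the seventh of G dominant seventh; seventh in the bass means third inversion (figured bass 4/2).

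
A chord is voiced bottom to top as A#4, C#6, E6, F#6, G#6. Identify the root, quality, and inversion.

F# dominant ninth, first inversion

The pitch classes A#, C#, E, F#, G# arrange in thirds as F#–A#–C#–E–G#: an F# dominant ninth chord.
With the third (A#) in the bass, the chord is in first inversion.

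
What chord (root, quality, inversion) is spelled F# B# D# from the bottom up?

The pitch classes F#, B#, D# arrange in thirds as B#–D#–F#: a B# diminished triad.
The lowest note is F#, the fifth of the chord, so this is second inversion (figured bass 6/4).

B# diminished, second inversion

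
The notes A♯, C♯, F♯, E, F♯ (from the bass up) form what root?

F#

A#, C#, F#, E are the tones of an F# dominant seventh chord (F#–A#–C#–E), making F# the root.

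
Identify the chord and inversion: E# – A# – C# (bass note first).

Reducing to letter names: E#, A#, C#. These stack in thirds as A#–C#–E# — an A# minor triad.
With the fifth (E#) in the bass, the chord is in second inversion (figured bass 6/4).

A# minor, second inversion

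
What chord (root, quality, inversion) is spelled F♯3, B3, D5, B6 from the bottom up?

B minor, second inversion

Reducing to letter names: F#, B, D. These stack in thirds as B–D–F# — a B minor triad.
With the fifth (F#) in the bass, the chord is in second inversion (figured bass 6/4).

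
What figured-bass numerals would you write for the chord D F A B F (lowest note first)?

6/5

The notes D, F, A, B stack in thirds as B–D–F–A — a B half-diminished seventh chord. The bass D is the third, so this is first inversion: figured 6/5.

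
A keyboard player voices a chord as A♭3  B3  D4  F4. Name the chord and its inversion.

B diminished seventh, third inversion

The pitch classes Ab, B, D, F arrange in thirds as B–D–F–Ab: a B diminished seventh chord.
The lowest note is Ab, the seventh of the chord, so this is third inversion (figured bass 4/2).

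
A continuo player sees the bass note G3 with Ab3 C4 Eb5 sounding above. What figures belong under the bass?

The notes G, Ab, C, Eb stack in thirds as Ab–C–Eb–G — an Ab major seventh chord. The bass G is the seventh, so this is third inversion: figured 4/2.

4/2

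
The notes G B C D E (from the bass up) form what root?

Reordering G, B, C, D, E into stacked thirds gives C–E–G–B–D; the bottom of that stack, C, is the root.

C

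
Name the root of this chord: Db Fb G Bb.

G

Db, Fb, G, Bb are the tones of a G diminished seventh chord (G–Bb–Db–Fb), making G the root.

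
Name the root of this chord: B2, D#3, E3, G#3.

E

Reordering B, D#, E, G# into stacked thirds gives E–G#–B–D#; the bottom of that stack, E, is the root.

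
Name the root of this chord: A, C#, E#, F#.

A, C#, E#, F# are the tones of an F# minor-major seventh chord (F#–A–C#–E#), making F# the root.

F#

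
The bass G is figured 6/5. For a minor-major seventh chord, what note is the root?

The figures 6/5 mean the third of the chord is in the bass. If G is the third of a minor-major seventh chord, the root is E (chord tones E–G–B–D#).

E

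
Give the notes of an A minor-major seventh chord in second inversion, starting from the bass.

A minor-major seventh is A–C–E–G#. Second inversion puts the fifth (E) in the bass, with the remaining tones above: E, G#, A, C.

E, G#, A, C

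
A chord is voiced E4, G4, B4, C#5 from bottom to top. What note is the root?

Reordering E, G, B, C# into stacked thirds gives C#–E–G–B; the bottom of that stack, C#, is the root.

C#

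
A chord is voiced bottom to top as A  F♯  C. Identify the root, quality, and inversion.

F# diminished, first inversion

The pitch classes A, F#, C arrange in thirds as F#–A–C: an F# diminished triad.
A is the third of F# diminished; third in the bass means first inversion (figured bass 6).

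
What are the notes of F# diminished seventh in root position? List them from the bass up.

Spelling F# diminished seventh: F#–A–C–Eb. In root position the root is bass, giving F#, A, C, Eb from the bottom.

F#, A, C, Eb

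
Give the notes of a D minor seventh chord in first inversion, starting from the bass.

F, A, C, D

Spelling D minor seventh: D–F–A–C. In first inversion the third is bass, giving F, A, C, D from the bottom.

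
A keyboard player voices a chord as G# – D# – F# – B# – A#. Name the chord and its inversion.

G# dominant ninth, root position

Reducing to letter names: G#, D#, F#, B#, A#. These stack in thirds as G#–B#–D#–F#–A# — a G# dominant ninth chord.
With the root (G#) in the bass, the chord is in root position.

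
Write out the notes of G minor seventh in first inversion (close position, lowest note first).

G minor seventh is G–Bb–D–F. First inversion puts the third (Bb) in the bass, with the remaining tones above: Bb, D, F, G.

Bb, D, F, G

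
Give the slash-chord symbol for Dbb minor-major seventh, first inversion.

Dbbm(maj7)/Fbb

First inversion of Dbb minor-major seventh has the third (Fbb) in the bass. As a slash chord: Dbbm(maj7)/Fbb.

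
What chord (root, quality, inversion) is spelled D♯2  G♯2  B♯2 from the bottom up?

Reducing to letter names: D#, G#, B#. These stack in thirds as G#–B#–D# — a G# major triad.
D# is the fifth of G# major; fifth in the bass means second inversion (figured bass 6/4).

G# major, second inversion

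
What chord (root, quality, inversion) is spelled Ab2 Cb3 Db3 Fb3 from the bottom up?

Db minor seventh, second inversion

Reducing to letter names: Ab, Cb, Db, Fb. These stack in thirds as Db–Fb–Ab–Cb — a Db minor seventh chord.
Ab is the fifth of Db minor seventh; fifth in the bass means second inversion (figured bass 4/3).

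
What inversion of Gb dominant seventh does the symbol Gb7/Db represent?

second inversion

Gb7/Db means Gb dominant seventh with Db in the bass. Db is the fifth of Gb dominant seventh (Gb–Bb–Db–Fb), so this is second inversion.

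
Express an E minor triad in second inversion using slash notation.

Em/B

Second inversion of E minor has the fifth (B) in the bass. As a slash chord: Em/B.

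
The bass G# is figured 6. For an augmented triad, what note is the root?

E

The figures 6 mean the third of the chord is in the bass. If G# is the third of an augmented triad, the root is E (chord tones E–G#–B#).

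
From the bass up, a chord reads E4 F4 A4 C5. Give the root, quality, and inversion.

F major seventh, third inversion

Reducing to letter names: E, F, A, C. These stack in thirds as F–A–C–E — an F major seventh chord.
E is the seventh of F major seventh; seventh in the bass means third inversion (figured bass 4/2).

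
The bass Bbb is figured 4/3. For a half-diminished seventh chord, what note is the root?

The figures 4/3 mean the fifth of the chord is in the bass. If Bbb is the fifth of a half-diminished seventh chord, the root is Eb (chord tones Eb–Gb–Bbb–Db).

Eb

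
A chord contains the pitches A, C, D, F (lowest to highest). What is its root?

A, C, D, F are the tones of a D minor seventh chord (D–F–A–C), making D the root.

D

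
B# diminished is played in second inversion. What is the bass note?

B# diminished is B#–D#–F#. Second inversion places the fifth in the bass: F#.

F#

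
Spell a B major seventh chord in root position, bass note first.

B, D#, F#, A#

The chord tones are B–D#–F#–A#. With the root (B) lowest for root position: B, D#, F#, A#.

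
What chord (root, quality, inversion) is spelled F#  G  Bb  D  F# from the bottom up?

Reducing to letter names: F#, G, Bb, D. These stack in thirds as G–Bb–D–F# — a G minor-major seventh chord.
F# is the seventh of G minor-major seventh; seventh in the bass means third inversion (figured bass 4/2).

G minor-major seventh, third inversion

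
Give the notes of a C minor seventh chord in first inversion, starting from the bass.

Eb, G, Bb, C

Spelling C minor seventh: C–Eb–G–Bb. In first inversion the third is bass, giving Eb, G, Bb, C from the bottom.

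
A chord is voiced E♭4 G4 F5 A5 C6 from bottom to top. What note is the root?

Eb, G, F, A, C are the tones of an F dominant ninth chord (F–A–C–Eb–G), making F the root.

F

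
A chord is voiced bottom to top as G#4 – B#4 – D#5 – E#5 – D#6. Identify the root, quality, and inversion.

The pitch classes G#, B#, D#, E# arrange in thirds as E#–G#–B#–D#: an E# minor seventh chord.
G# is the third of E# minor seventh; third in the bass means first inversion (figured bass 6/5).

E# minor seventh, first inversion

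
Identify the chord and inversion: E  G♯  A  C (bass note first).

The pitch classes E, G#, A, C arrange in thirds as A–C–E–G#: an A minor-major seventh chord.
The lowest note is E, the fifth of the chord, so this is second inversion (figured bass 4/3).

A minor-major seventh, second inversion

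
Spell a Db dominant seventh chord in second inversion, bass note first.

Ab, Cb, Db, F

The chord tones are Db–F–Ab–Cb. With the fifth (Ab) lowest for second inversion: Ab, Cb, Db, F.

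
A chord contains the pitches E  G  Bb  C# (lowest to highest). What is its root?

Reordering E, G, Bb, C# into stacked thirds gives C#–E–G–Bb; the bottom of that stack, C#, is the root.

C#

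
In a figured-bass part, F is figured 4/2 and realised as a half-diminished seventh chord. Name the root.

G

The figures 4/2 mean the seventh of the chord is in the bass. If F is the seventh of a half-diminished seventh chord, the root is G (chord tones G–Bb–Db–F).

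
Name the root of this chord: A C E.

A

Reordering A, C, E into stacked thirds gives A–C–E; the bottom of that stack, A, is the root.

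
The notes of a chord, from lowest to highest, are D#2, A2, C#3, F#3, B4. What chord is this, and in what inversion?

Reducing to letter names: D#, A, C#, F#, B. These stack in thirds as B–D#–F#–A–C# — a B dominant ninth chord.
D# is the third of B dominant ninth; third in the bass means first inversion.

B dominant ninth, first inversion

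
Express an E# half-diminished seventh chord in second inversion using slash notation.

Second inversion of E# half-diminished seventh has the fifth (B) in the bass. As a slash chord: E#ø7/B.

E#ø7/B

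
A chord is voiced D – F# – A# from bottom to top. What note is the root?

Reordering D, F#, A# into stacked thirds gives D–F#–A#; the bottom of that stack, D, is the root.

D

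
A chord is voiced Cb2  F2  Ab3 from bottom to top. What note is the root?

The distinct letter names are Cb, F, Ab. Arranged as a stack of thirds they read F–Ab–Cb, so F is the root (an F diminished triad).

F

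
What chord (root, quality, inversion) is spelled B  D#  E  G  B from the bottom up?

E minor-major seventh, second inversion

The distinct note names are B, D#, E, G. Stacked in thirds they read E–G–B–D#, which is a minor-major seventh chord on E.
With the fifth (B) in the bass, the chord is in second inversion (figured bass 4/3).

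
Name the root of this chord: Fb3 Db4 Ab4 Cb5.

Reordering Fb, Db, Ab, Cb into stacked thirds gives Db–Fb–Ab–Cb; the bottom of that stack, Db, is the root.

Db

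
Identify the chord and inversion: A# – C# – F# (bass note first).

The pitch classes A#, C#, F# arrange in thirds as F#–A#–C#: an F# major triad.
A# is the third of F# major; third in the bass means first inversion (figured bass 6).

F# major, first inversion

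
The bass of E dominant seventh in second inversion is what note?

B

E dominant seventh is E–G#–B–D. Second inversion places the fifth in the bass: B.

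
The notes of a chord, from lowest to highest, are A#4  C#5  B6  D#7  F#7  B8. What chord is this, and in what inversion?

B major ninth, third inversion

The pitch classes A#, C#, B, D#, F# arrange in thirds as B–D#–F#–A#–C#: a B major ninth chord.
The lowest note is A#, the seventh of the chord, so this is third inversion.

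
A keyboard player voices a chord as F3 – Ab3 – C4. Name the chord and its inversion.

F minor, root position

The pitch classes F, Ab, C arrange in thirds as F–Ab–C: an F minor triad.
F is the root of F minor; root in the bass means root position (figured bass 5/3).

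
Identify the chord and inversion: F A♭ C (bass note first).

The distinct note names are F, Ab, C. Stacked in thirds they read F–Ab–C, which is a minor triad on F.
F is the root of F minor; root in the bass means root position (figured bass 5/3).

F minor, root position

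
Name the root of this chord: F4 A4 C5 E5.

F

The distinct letter names are F, A, C, E. Arranged as a stack of thirds they read F–A–C–E, so F is the root (an F major seventh chord).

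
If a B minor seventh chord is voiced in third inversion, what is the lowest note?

A

In third inversion the seventh is lowest. For B minor seventh (B–D–F#–A) that is A.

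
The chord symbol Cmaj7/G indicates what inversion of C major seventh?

Cmaj7/G means C major seventh with G in the bass. G is the fifth of C major seventh (C–E–G–B), so this is second inversion.

second inversion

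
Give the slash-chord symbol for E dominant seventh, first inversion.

E7/G#

First inversion of E dominant seventh has the third (G#) in the bass. As a slash chord: E7/G#.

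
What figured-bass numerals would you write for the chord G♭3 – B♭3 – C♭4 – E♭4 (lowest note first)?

The notes Gb, Bb, Cb, Eb stack in thirds as Cb–Eb–Gb–Bb — a Cb major seventh chord. The bass Gb is the fifth, so this is second inversion: figured 4/3.

4/3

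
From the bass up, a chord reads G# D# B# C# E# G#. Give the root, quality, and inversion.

C# major ninth, second inversion

The distinct note names are G#, D#, B#, C#, E#. Stacked in thirds they read C#–E#–G#–B#–D#, which is a major ninth chord on C#.
With the fifth (G#) in the bass, the chord is in second inversion.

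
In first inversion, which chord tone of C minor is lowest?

Eb

The third of C minor (C–Eb–G) is Eb; that is the bass in first inversion.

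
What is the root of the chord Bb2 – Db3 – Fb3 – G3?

The distinct letter names are Bb, Db, Fb, G. Arranged as a stack of thirds they read G–Bb–Db–Fb, so G is the root (a G diminished seventh chord).

G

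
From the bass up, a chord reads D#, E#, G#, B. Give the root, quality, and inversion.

The pitch classes D#, E#, G#, B arrange in thirds as E#–G#–B–D#: an E# half-diminished seventh chord.
The lowest note is D#, the seventh of the chord, so this is third inversion (figured bass 4/2).

E# half-diminished seventh, third inversion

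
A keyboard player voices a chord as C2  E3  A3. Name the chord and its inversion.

A minor, first inversion

The pitch classes C, E, A arrange in thirds as A–C–E: an A minor triad.
The lowest note is C, the third of the chord, so this is first inversion (figured bass 6).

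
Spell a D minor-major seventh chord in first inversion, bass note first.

D minor-major seventh is D–F–A–C#. First inversion puts the third (F) in the bass, with the remaining tones above: F, A, C#, D.

F, A, C#, D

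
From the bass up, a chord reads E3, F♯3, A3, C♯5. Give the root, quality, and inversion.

The pitch classes E, F#, A, C# arrange in thirds as F#–A–C#–E: an F# minor seventh chord.
E is the seventh of F# minor seventh; seventh in the bass means third inversion (figured bass 4/2).

F# minor seventh, third inversion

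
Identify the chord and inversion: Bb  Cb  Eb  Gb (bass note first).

Cb major seventh, third inversion

The distinct note names are Bb, Cb, Eb, Gb. Stacked in thirds they read Cb–Eb–Gb–Bb, which is a major seventh chord on Cb.
With the seventh (Bb) in the bass, the chord is in third inversion (figured bass 4/2).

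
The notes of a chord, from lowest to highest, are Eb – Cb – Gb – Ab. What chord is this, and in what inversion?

Ab minor seventh, second inversion

The pitch classes Eb, Cb, Gb, Ab arrange in thirds as Ab–Cb–Eb–Gb: an Ab minor seventh chord.
Eb is the fifth of Ab minor seventh; fifth in the bass means second inversion (figured bass 4/3).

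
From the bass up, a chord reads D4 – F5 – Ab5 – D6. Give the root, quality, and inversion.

The pitch classes D, F, Ab arrange in thirds as D–F–Ab: a D diminished triad.
D is the root of D diminished; root in the bass means root position (figured bass 5/3).

D diminished, root position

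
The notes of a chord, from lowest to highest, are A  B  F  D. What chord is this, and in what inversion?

Reducing to letter names: A, B, F, D. These stack in thirds as B–D–F–A — a B half-diminished seventh chord.
With the seventh (A) in the bass, the chord is in third inversion (figured bass 4/2).

B half-diminished seventh, third inversion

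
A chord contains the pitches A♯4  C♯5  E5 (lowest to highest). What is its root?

A#

Reordering A#, C#, E into stacked thirds gives A#–C#–E; the bottom of that stack, A#, is the root.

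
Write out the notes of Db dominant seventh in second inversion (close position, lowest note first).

Ab, Cb, Db, F

The chord tones are Db–F–Ab–Cb. With the fifth (Ab) lowest for second inversion: Ab, Cb, Db, F.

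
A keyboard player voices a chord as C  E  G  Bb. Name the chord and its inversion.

C dominant seventh, root position

The pitch classes C, E, G, Bb arrange in thirds as C–E–G–Bb: a C dominant seventh chord.
The lowest note is C, the root of the chord, so this is root position (figured bass 7).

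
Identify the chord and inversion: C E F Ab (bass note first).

F minor-major seventh, second inversion

The pitch classes C, E, F, Ab arrange in thirds as F–Ab–C–E: an F minor-major seventh chord.
The lowest note is C, the fifth of the chord, so this is second inversion (figured bass 4/3).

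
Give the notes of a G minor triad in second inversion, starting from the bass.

D, G, Bb

G minor is G–Bb–D. Second inversion puts the fifth (D) in the bass, with the remaining tones above: D, G, Bb.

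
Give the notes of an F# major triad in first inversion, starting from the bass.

Spelling F# major: F#–A#–C#. In first inversion the third is bass, giving A#, C#, F# from the bottom.

A#, C#, F#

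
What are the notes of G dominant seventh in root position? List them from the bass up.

G, B, D, F

The chord tones are G–B–D–F. With the root (G) lowest for root position: G, B, D, F.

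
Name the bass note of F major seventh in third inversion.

E

In third inversion the seventh is lowest. For F major seventh (F–A–C–E) that is E.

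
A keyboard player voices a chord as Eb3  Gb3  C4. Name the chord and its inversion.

C diminished, first inversion

Reducing to letter names: Eb, Gb, C. These stack in thirds as C–Eb–Gb — a C diminished triad.
With the third (Eb) in the bass, the chord is in first inversion (figured bass 6).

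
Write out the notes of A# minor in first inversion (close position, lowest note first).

Spelling A# minor: A#–C#–E#. In first inversion the third is bass, giving C#, E#, A# from the bottom.

C#, E#, A#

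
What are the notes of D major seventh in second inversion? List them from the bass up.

A, C#, D, F#

D major seventh is D–F#–A–C#. Second inversion puts the fifth (A) in the bass, with the remaining tones above: A, C#, D, F#.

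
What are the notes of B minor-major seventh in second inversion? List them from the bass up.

The chord tones are B–D–F#–A#. With the fifth (F#) lowest for second inversion: F#, A#, B, D.

F#, A#, B, D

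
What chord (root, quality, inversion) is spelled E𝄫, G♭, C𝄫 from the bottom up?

Cbb augmented, first inversion

The pitch classes Ebb, Gb, Cbb arrange in thirds as Cbb–Ebb–Gb: a Cbb augmented triad.
With the third (Ebb) in the bass, the chord is in first inversion (figured bass 6).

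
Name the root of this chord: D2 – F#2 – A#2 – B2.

The distinct letter names are D, F#, A#, B. Arranged as a stack of thirds they read B–D–F#–A#, so B is the root (a B minor-major seventh chord).

B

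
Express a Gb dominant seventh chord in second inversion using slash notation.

Gb7/Db

Second inversion of Gb dominant seventh has the fifth (Db) in the bass. As a slash chord: Gb7/Db.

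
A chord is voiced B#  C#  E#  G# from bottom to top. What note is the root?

C#

Reordering B#, C#, E#, G# into stacked thirds gives C#–E#–G#–B#; the bottom of that stack, C#, is the root.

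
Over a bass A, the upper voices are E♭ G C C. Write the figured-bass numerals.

7

The notes A, Eb, G, C stack in thirds as A–C–Eb–G — an A half-diminished seventh chord. The bass A is the root, so this is root position: figured 7.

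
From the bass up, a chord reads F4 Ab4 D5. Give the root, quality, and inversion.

D diminished, first inversion

Reducing to letter names: F, Ab, D. These stack in thirds as D–F–Ab — a D diminished triad.
With the third (F) in the bass, the chord is in first inversion (figured bass 6).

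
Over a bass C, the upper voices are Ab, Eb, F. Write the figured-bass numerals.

4/3

The notes C, Ab, Eb, F stack in thirds as F–Ab–C–Eb — an F minor seventh chord. The bass C is the fifth, so this is second inversion: figured 4/3.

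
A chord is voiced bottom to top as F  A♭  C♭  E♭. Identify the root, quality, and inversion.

The pitch classes F, Ab, Cb, Eb arrange in thirds as F–Ab–Cb–Eb: an F half-diminished seventh chord.
With the root (F) in the bass, the chord is in root position (figured bass 7).

F half-diminished seventh, root position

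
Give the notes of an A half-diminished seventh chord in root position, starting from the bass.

The chord tones are A–C–Eb–G. With the root (A) lowest for root position: A, C, Eb, G.

A, C, Eb, G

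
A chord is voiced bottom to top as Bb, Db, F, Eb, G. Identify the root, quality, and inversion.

The pitch classes Bb, Db, F, Eb, G arrange in thirds as Eb–G–Bb–Db–F: an Eb dominant ninth chord.
Bb is the fifth of Eb dominant ninth; fifth in the bass means second inversion.

Eb dominant ninth, second inversion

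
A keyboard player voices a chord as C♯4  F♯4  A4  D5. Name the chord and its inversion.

D major seventh, third inversion

The distinct note names are C#, F#, A, D. Stacked in thirds they read D–F#–A–C#, which is a major seventh chord on D.
The lowest note is C#, the seventh of the chord, so this is third inversion (figured bass 4/2).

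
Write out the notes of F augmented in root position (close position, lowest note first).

The chord tones are F–A–C#. With the root (F) lowest for root position: F, A, C#.

F, A, C#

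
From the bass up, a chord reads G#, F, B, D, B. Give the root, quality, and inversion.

The distinct note names are G#, F, B, D. Stacked in thirds they read G#–B–D–F, which is a diminished seventh chord on G#.
With the root (G#) in the bass, the chord is in root position (figured bass 7).

G# diminished seventh, root position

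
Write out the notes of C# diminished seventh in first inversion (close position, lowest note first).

E, G, Bb, C#

C# diminished seventh is C#–E–G–Bb. First inversion puts the third (E) in the bass, with the remaining tones above: E, G, Bb, C#.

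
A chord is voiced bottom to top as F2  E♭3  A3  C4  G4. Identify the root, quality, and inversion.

F dominant ninth, root position

The distinct note names are F, Eb, A, C, G. Stacked in thirds they read F–A–C–Eb–G, which is a dominant ninth chord on F.
The lowest note is F, the root of the chord, so this is root position.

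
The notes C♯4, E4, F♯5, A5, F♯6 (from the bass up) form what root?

F#

The distinct letter names are C#, E, F#, A. Arranged as a stack of thirds they read F#–A–C#–E, so F# is the root (an F# minor seventh chord).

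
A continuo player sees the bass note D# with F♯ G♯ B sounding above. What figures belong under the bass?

The notes D#, F#, G#, B stack in thirds as G#–B–D#–F# — a G# minor seventh chord. The bass D# is the fifth, so this is second inversion: figured 4/3.

4/3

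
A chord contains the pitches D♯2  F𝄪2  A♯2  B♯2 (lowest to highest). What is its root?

D#, F##, A#, B# are the tones of a B# minor seventh chord (B#–D#–F##–A#), making B# the root.

B#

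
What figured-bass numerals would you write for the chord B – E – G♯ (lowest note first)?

6/4

The notes B, E, G# stack in thirds as E–G#–B — an E major triad. The bass B is the fifth, so this is second inversion: figured 6/4.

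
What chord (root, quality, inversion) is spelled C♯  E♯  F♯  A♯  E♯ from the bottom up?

The pitch classes C#, E#, F#, A# arrange in thirds as F#–A#–C#–E#: an F# major seventh chord.
C# is the fifth of F# major seventh; fifth in the bass means second inversion (figured bass 4/3).

F# major seventh, second inversion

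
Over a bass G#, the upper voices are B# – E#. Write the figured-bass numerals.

The notes G#, B#, E# stack in thirds as E#–G#–B# — an E# minor triad. The bass G# is the third, so this is first inversion: figured 6.

6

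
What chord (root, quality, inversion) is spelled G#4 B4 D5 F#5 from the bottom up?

G# half-diminished seventh, root position

The pitch classes G#, B, D, F# arrange in thirds as G#–B–D–F#: a G# half-diminished seventh chord.
With the root (G#) in the bass, the chord is in root position (figured bass 7).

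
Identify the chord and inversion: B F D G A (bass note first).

The pitch classes B, F, D, G, A arrange in thirds as G–B–D–F–A: a G dominant ninth chord.
B is the third of G dominant ninth; third in the bass means first inversion.

G dominant ninth, first inversion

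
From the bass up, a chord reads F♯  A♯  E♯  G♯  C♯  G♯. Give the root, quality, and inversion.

F# major ninth, root position

The distinct note names are F#, A#, E#, G#, C#. Stacked in thirds they read F#–A#–C#–E#–G#, which is a major ninth chord on F#.
The lowest note is F#, the root of the chord, so this is root position.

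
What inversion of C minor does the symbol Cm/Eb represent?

Cm/Eb means C minor with Eb in the bass. Eb is the third of C minor (C–Eb–G), so this is first inversion.

first inversion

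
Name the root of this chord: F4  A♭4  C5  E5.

Reordering F, Ab, C, E into stacked thirds gives F–Ab–C–E; the bottom of that stack, F, is the root.

F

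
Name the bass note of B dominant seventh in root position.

B dominant seventh is B–D#–F#–A. Root position places the root in the bass: B.

B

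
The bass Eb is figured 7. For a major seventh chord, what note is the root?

The figures 7 mean the root of the chord is in the bass. If Eb is the root of a major seventh chord, the root is Eb (chord tones Eb–G–Bb–D).

Eb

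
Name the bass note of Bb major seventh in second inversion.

The fifth of Bb major seventh (Bb–D–F–A) is F; that is the bass in second inversion.

F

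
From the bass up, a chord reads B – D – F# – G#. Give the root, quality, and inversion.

G# half-diminished seventh, first inversion

The distinct note names are B, D, F#, G#. Stacked in thirds they read G#–B–D–F#, which is a half-diminished seventh chord on G#.
With the third (B) in the bass, the chord is in first inversion (figured bass 6/5).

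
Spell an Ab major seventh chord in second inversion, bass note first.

Eb, G, Ab, C

Ab major seventh is Ab–C–Eb–G. Second inversion puts the fifth (Eb) in the bass, with the remaining tones above: Eb, G, Ab, C.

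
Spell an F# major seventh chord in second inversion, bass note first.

C#, E#, F#, A#

F# major seventh is F#–A#–C#–E#. Second inversion puts the fifth (C#) in the bass, with the remaining tones above: C#, E#, F#, A#.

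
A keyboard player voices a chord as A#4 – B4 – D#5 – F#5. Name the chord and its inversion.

B major seventh, third inversion

The pitch classes A#, B, D#, F# arrange in thirds as B–D#–F#–A#: a B major seventh chord.
With the seventh (A#) in the bass, the chord is in third inversion (figured bass 4/2).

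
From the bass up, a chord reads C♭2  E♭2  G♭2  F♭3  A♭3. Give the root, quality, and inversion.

The distinct note names are Cb, Eb, Gb, Fb, Ab. Stacked in thirds they read Fb–Ab–Cb–Eb–Gb, which is a major ninth chord on Fb.
The lowest note is Cb, the fifth of the chord, so this is second inversion.

Fb major ninth, second inversion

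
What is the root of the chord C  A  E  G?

A

C, A, E, G are the tones of an A minor seventh chord (A–C–E–G), making A the root.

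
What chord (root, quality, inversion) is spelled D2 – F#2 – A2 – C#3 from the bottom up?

The pitch classes D, F#, A, C# arrange in thirds as D–F#–A–C#: a D major seventh chord.
With the root (D) in the bass, the chord is in root position (figured bass 7).

D major seventh, root position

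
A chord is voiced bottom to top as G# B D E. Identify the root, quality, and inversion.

E dominant seventh, first inversion

The pitch classes G#, B, D, E arrange in thirds as E–G#–B–D: an E dominant seventh chord.
G# is the third of E dominant seventh; third in the bass means first inversion (figured bass 6/5).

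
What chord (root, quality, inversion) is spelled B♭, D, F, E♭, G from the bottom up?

Eb major ninth, second inversion

Reducing to letter names: Bb, D, F, Eb, G. These stack in thirds as Eb–G–Bb–D–F — an Eb major ninth chord.
Bb is the fifth of Eb major ninth; fifth in the bass means second inversion.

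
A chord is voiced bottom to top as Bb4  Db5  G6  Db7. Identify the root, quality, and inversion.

G diminished, first inversion

Reducing to letter names: Bb, Db, G. These stack in thirds as G–Bb–Db — a G diminished triad.
The lowest note is Bb, the third of the chord, so this is first inversion (figured bass 6).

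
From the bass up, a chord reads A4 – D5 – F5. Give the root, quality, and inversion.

The pitch classes A, D, F arrange in thirds as D–F–A: a D minor triad.
A is the fifth of D minor; fifth in the bass means second inversion (figured bass 6/4).

D minor, second inversion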